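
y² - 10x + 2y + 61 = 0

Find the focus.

Only y is squared. Complete the square in y: (y + 1)² = 10(x - 6).
Vertex (6, -1); 4p = 10 so p = 5/2. Opens right.
Focus is p units from the vertex along the axis: (h + p, k).

(17/2, -1)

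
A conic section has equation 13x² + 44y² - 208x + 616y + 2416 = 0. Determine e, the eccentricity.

Collect terms: 13(x² - 16x) + 44(y² + 14y) = -2416
13(x - 8)² + 44(y + 7)² = -2416 + 832 + 2156 = 572
Divide through by 572 to get (x - 8)²/44 + (y + 7)²/13 = 1.
Ellipse, center (8, -7), major axis horizontal; a² = 44, b² = 13.
c² = a² - b² = 31, so c = √31.
e = c/a = √31/2√11 = √341/22.

e = √341/22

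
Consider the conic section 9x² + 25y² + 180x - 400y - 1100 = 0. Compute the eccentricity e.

e = 4/5

Collect terms: 9(x² + 20x) + 25(y² - 16y) = 1100
Completing the square gives 9(x + 10)² + 25(y - 8)² = 1100 + 900 + 1600 = 3600.
Divide through by 3600 to get (x + 10)²/400 + (y - 8)²/144 = 1.
Ellipse, center (-10, 8), major axis horizontal; a² = 400, b² = 144.
c² = a² - b² = 256, so c = 16.
e = c/a = 16/20 = 4/5.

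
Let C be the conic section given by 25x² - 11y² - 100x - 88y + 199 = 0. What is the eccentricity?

e = 6/5

Group the x- and y-terms: 25(x² - 4x) -11(y² + 8y) = -199
Complete the square in x and y: 25(x - 2)² -11(y + 4)² = -199 + 100 - 176 = -275
Dividing both sides by -275: (y + 4)²/25 - (x - 2)²/11 = 1
Hyperbola, center (2, -4), transverse axis vertical; a² = 25, b² = 11.
c² = a² + b² = 36, so c = 6.
e = c/a = 6/5.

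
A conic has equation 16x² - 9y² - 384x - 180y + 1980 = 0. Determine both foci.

Group the x- and y-terms: 16(x² - 24x) -9(y² + 20y) = -1980
Complete the square in x and y: 16(x - 12)² -9(y + 10)² = -1980 + 2304 - 900 = -576
Divide through by -576 to get (y + 10)²/64 - (x - 12)²/36 = 1.
Hyperbola, center (12, -10), transverse axis vertical; a² = 64, b² = 36.
c² = a² + b² = 64 + 36 = 100, so c = 10.
Foci lie on the vertical axis through the center: (h, k ± c).

(12, -20) and (12, 0)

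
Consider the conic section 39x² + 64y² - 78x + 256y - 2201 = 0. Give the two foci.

Rearranging, 39(x² - 2x) + 64(y² + 4y) = 2201.
Complete the square: 39(x - 1)² + 64(y + 2)² = 2201 + 39 + 256 = 2496
Divide through by 2496 to get (x - 1)²/64 + (y + 2)²/39 = 1.
Ellipse, center (1, -2), major axis horizontal; a² = 64, b² = 39.
c² = a² - b² = 64 - 39 = 25, so c = 5.
Foci lie on the horizontal axis through the center: (h ± c, k).

(-4, -2) and (6, -2)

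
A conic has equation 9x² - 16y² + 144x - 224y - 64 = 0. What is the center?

Rearranging, 9(x² + 16x) -16(y² + 14y) = 64.
Completing the square gives 9(x + 8)² -16(y + 7)² = 64 + 576 - 784 = -144.
Dividing both sides by -144: (y + 7)²/9 - (x + 8)²/16 = 1
Hyperbola with center (-8, -7).

(-8, -7)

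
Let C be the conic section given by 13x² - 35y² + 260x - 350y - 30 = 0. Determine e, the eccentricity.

13(x² + 20x) -35(y² + 10y) = 30
13(x + 10)² -35(y + 5)² = 30 + 1300 - 875 = 455
Divide through by 455 to get (x + 10)²/35 - (y + 5)²/13 = 1.
Hyperbola, center (-10, -5), transverse axis horizontal; a² = 35, b² = 13.
c² = a² + b² = 48, so c = 4√3.
e = c/a = 4√3/√35 = 4√105/35.

e = 4√105/35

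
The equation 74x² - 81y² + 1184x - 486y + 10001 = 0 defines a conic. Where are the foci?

Group: 74(x² + 16x) -81(y² + 6y) = -10001
Completing the square gives 74(x + 8)² -81(y + 3)² = -10001 + 4736 - 729 = -5994.
Dividing both sides by -5994: (y + 3)²/74 - (x + 8)²/81 = 1
Hyperbola, center (-8, -3), transverse axis vertical; a² = 74, b² = 81.
c² = a² + b² = 74 + 81 = 155, so c = √155.
Foci lie on the vertical axis through the center: (h, k ± c).

(-8, -3 - √155) and (-8, -3 + √155)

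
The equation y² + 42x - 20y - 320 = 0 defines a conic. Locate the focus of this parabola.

(-1/2, 10)

Only y is squared. Complete the square in y: (y - 10)² = -42(x - 10).
Vertex (10, 10); 4p = -42 so p = -21/2. Opens left.
Focus is p units from the vertex along the axis: (h + p, k).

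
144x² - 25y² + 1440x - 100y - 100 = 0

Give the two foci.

(-18, -2) and (8, -2)

144(x² + 10x) -25(y² + 4y) = 100
144(x + 5)² -25(y + 2)² = 100 + 3600 - 100 = 3600
Divide through by 3600 to get (x + 5)²/25 - (y + 2)²/144 = 1.
Hyperbola, center (-5, -2), transverse axis horizontal; a² = 25, b² = 144.
c² = a² + b² = 25 + 144 = 169, so c = 13.
Foci lie on the horizontal axis through the center: (h ± c, k).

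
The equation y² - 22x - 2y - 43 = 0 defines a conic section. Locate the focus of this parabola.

(7/2, 1)

Only y is squared. Complete the square in y: (y - 1)² = 22(x + 2).
Vertex (-2, 1); 4p = 22 so p = 11/2. Opens right.
Focus is p units from the vertex along the axis: (h + p, k).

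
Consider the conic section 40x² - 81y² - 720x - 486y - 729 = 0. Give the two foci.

Group the x- and y-terms: 40(x² - 18x) -81(y² + 6y) = 729
Complete the square: 40(x - 9)² -81(y + 3)² = 729 + 3240 - 729 = 3240
Divide by 3240: (x - 9)²/81 - (y + 3)²/40 = 1
Hyperbola, center (9, -3), transverse axis horizontal; a² = 81, b² = 40.
c² = a² + b² = 81 + 40 = 121, so c = 11.
Foci lie on the horizontal axis through the center: (h ± c, k).

(-2, -3) and (20, -3)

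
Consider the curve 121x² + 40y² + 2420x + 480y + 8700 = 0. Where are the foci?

(-10, -15) and (-10, 3)

Group the x- and y-terms: 121(x² + 20x) + 40(y² + 12y) = -8700
121(x + 10)² + 40(y + 6)² = -8700 + 12100 + 1440 = 4840
Divide through by 4840 to get (x + 10)²/40 + (y + 6)²/121 = 1.
Ellipse, center (-10, -6), major axis vertical; a² = 121, b² = 40.
c² = a² - b² = 121 - 40 = 81, so c = 9.
Foci lie on the vertical axis through the center: (h, k ± c).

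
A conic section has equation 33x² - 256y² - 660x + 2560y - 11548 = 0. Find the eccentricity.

33(x² - 20x) -256(y² - 10y) = 11548
Complete the square in x and y: 33(x - 10)² -256(y - 5)² = 11548 + 3300 - 6400 = 8448
Divide by 8448: (x - 10)²/256 - (y - 5)²/33 = 1
Hyperbola, center (10, 5), transverse axis horizontal; a² = 256, b² = 33.
c² = a² + b² = 289, so c = 17.
e = c/a = 17/16.

e = 17/16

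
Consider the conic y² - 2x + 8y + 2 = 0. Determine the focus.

(-13/2, -4)

Only y is squared. Complete the square in y: (y + 4)² = 2(x + 7).
Vertex (-7, -4); 4p = 2 so p = 1/2. Opens right.
Focus is p units from the vertex along the axis: (h + p, k).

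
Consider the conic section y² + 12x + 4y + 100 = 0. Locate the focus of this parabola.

(-11, -2)

Only y is squared. Complete the square in y: (y + 2)² = -12(x + 8).
Vertex (-8, -2); 4p = -12 so p = -3. Opens left.
Focus is p units from the vertex along the axis: (h + p, k).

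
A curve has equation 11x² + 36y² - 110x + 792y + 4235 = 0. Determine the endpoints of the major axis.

Rearranging, 11(x² - 10x) + 36(y² + 22y) = -4235.
Complete the square in x and y: 11(x - 5)² + 36(y + 11)² = -4235 + 275 + 4356 = 396
Divide through by 396 to get (x - 5)²/36 + (y + 11)²/11 = 1.
Ellipse, center (5, -11), major axis horizontal; a² = 36, b² = 11.
a = 6. Vertices at (h ± a, k).

(-1, -11) and (11, -11)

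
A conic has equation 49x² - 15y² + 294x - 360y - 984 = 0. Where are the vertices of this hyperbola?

Group the x- and y-terms: 49(x² + 6x) -15(y² + 24y) = 984
Complete the square: 49(x + 3)² -15(y + 12)² = 984 + 441 - 2160 = -735
Divide through by -735 to get (y + 12)²/49 - (x + 3)²/15 = 1.
Hyperbola, center (-3, -12), transverse axis vertical; a² = 49, b² = 15.
a = 7. Vertices at (h, k ± a).

(-3, -19) and (-3, -5)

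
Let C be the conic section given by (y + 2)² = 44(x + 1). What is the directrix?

Vertex (-1, -2); 4p = 44 so p = 11. Opens right.
Directrix is the vertical line x = h − p = -1 − (11) = -12.

x = -12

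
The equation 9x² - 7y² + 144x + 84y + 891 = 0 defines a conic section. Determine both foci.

Rearranging, 9(x² + 16x) -7(y² - 12y) = -891.
Complete the square in x and y: 9(x + 8)² -7(y - 6)² = -891 + 576 - 252 = -567
Divide by -567: (y - 6)²/81 - (x + 8)²/63 = 1
Hyperbola, center (-8, 6), transverse axis vertical; a² = 81, b² = 63.
c² = a² + b² = 81 + 63 = 144, so c = 12.
Foci lie on the vertical axis through the center: (h, k ± c).

(-8, -6) and (-8, 18)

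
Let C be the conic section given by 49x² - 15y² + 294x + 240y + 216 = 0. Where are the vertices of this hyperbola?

Group the x- and y-terms: 49(x² + 6x) -15(y² - 16y) = -216
Completing the square gives 49(x + 3)² -15(y - 8)² = -216 + 441 - 960 = -735.
Divide through by -735 to get (y - 8)²/49 - (x + 3)²/15 = 1.
Hyperbola, center (-3, 8), transverse axis vertical; a² = 49, b² = 15.
a = 7. Vertices at (h, k ± a).

(-3, 1) and (-3, 15)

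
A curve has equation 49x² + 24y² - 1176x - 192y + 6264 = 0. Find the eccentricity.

Collect terms: 49(x² - 24x) + 24(y² - 8y) = -6264
49(x - 12)² + 24(y - 4)² = -6264 + 7056 + 384 = 1176
Divide by 1176: (x - 12)²/24 + (y - 4)²/49 = 1
Ellipse, center (12, 4), major axis vertical; a² = 49, b² = 24.
c² = a² - b² = 25, so c = 5.
e = c/a = 5/7.

e = 5/7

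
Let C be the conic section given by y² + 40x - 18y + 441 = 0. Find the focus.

(-19, 9)

Only y is squared. Complete the square in y: (y - 9)² = -40(x + 9).
Vertex (-9, 9); 4p = -40 so p = -10. Opens left.
Focus is p units from the vertex along the axis: (h + p, k).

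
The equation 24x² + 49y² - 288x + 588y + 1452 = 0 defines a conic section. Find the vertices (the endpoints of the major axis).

(-1, -6) and (13, -6)

Group the x- and y-terms: 24(x² - 12x) + 49(y² + 12y) = -1452
Completing the square gives 24(x - 6)² + 49(y + 6)² = -1452 + 864 + 1764 = 1176.
Divide through by 1176 to get (x - 6)²/49 + (y + 6)²/24 = 1.
Ellipse, center (6, -6), major axis horizontal; a² = 49, b² = 24.
a = 7. Vertices at (h ± a, k).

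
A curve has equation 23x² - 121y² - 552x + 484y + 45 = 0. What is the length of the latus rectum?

46/11

Group: 23(x² - 24x) -121(y² - 4y) = -45
Complete the square: 23(x - 12)² -121(y - 2)² = -45 + 3312 - 484 = 2783
Divide by 2783: (x - 12)²/121 - (y - 2)²/23 = 1
Hyperbola, center (12, 2), transverse axis horizontal; a² = 121, b² = 23.
Latus rectum length = 2b²/a = 2·23/11 = 46/11.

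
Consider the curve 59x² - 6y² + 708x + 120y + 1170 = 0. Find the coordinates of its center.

(-6, 10)

Group: 59(x² + 12x) -6(y² - 20y) = -1170
Completing the square gives 59(x + 6)² -6(y - 10)² = -1170 + 2124 - 600 = 354.
Divide through by 354 to get (x + 6)²/6 - (y - 10)²/59 = 1.
Hyperbola with center (-6, 10).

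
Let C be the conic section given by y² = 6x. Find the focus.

Vertex (0, 0); 4p = 6 so p = 3/2. Opens right.
Focus is p units from the vertex along the axis: (h + p, k).

(3/2, 0)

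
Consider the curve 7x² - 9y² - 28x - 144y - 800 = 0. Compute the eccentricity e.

e = 4/3

Rearranging, 7(x² - 4x) -9(y² + 16y) = 800.
7(x - 2)² -9(y + 8)² = 800 + 28 - 576 = 252
Divide through by 252 to get (x - 2)²/36 - (y + 8)²/28 = 1.
Hyperbola, center (2, -8), transverse axis horizontal; a² = 36, b² = 28.
c² = a² + b² = 64, so c = 8.
e = c/a = 8/6 = 4/3.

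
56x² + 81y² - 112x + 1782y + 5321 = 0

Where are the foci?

(-4, -11) and (6, -11)

56(x² - 2x) + 81(y² + 22y) = -5321
Complete the square: 56(x - 1)² + 81(y + 11)² = -5321 + 56 + 9801 = 4536
Divide by 4536: (x - 1)²/81 + (y + 11)²/56 = 1
Ellipse, center (1, -11), major axis horizontal; a² = 81, b² = 56.
c² = a² - b² = 81 - 56 = 25, so c = 5.
Foci lie on the horizontal axis through the center: (h ± c, k).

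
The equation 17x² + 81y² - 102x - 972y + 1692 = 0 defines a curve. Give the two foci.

Rearranging, 17(x² - 6x) + 81(y² - 12y) = -1692.
Complete the square in x and y: 17(x - 3)² + 81(y - 6)² = -1692 + 153 + 2916 = 1377
Divide through by 1377 to get (x - 3)²/81 + (y - 6)²/17 = 1.
Ellipse, center (3, 6), major axis horizontal; a² = 81, b² = 17.
c² = a² - b² = 81 - 17 = 64, so c = 8.
Foci lie on the horizontal axis through the center: (h ± c, k).

(-5, 6) and (11, 6)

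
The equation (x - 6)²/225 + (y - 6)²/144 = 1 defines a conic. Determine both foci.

(-3, 6) and (15, 6)

Center (6, 6). The larger denominator 225 sits under the x-term, so the major axis is horizontal; a² = 225, b² = 144.
c² = a² - b² = 225 - 144 = 81, so c = 9.
Foci lie on the horizontal axis through the center: (h ± c, k).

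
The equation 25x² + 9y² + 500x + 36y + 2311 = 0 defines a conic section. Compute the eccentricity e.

e = 4/5

Group the x- and y-terms: 25(x² + 20x) + 9(y² + 4y) = -2311
Complete the square: 25(x + 10)² + 9(y + 2)² = -2311 + 2500 + 36 = 225
Divide through by 225 to get (x + 10)²/9 + (y + 2)²/25 = 1.
Ellipse, center (-10, -2), major axis vertical; a² = 25, b² = 9.
c² = a² - b² = 16, so c = 4.
e = c/a = 4/5.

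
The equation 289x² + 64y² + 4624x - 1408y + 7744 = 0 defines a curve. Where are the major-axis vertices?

Collect terms: 289(x² + 16x) + 64(y² - 22y) = -7744
Complete the square: 289(x + 8)² + 64(y - 11)² = -7744 + 18496 + 7744 = 18496
Divide by 18496: (x + 8)²/64 + (y - 11)²/289 = 1
Ellipse, center (-8, 11), major axis vertical; a² = 289, b² = 64.
a = 17. Vertices at (h, k ± a).

(-8, -6) and (-8, 28)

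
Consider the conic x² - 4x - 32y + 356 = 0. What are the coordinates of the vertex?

Only x is squared. Complete the square in x: (x - 2)² = 32(y - 11).
Vertex (2, 11); 4p = 32 so p = 8. Opens up.

(2, 11)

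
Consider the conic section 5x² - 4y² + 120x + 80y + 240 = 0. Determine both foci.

5(x² + 24x) -4(y² - 20y) = -240
Complete the square in x and y: 5(x + 12)² -4(y - 10)² = -240 + 720 - 400 = 80
Divide through by 80 to get (x + 12)²/16 - (y - 10)²/20 = 1.
Hyperbola, center (-12, 10), transverse axis horizontal; a² = 16, b² = 20.
c² = a² + b² = 16 + 20 = 36, so c = 6.
Foci lie on the horizontal axis through the center: (h ± c, k).

(-18, 10) and (-6, 10)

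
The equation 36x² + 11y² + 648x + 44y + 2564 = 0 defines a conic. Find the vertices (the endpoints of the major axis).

(-9, -8) and (-9, 4)

36(x² + 18x) + 11(y² + 4y) = -2564
36(x + 9)² + 11(y + 2)² = -2564 + 2916 + 44 = 396
Divide by 396: (x + 9)²/11 + (y + 2)²/36 = 1
Ellipse, center (-9, -2), major axis vertical; a² = 36, b² = 11.
a = 6. Vertices at (h, k ± a).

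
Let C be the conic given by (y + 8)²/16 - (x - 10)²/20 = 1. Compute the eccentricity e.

Center (10, -8). The positive term is the y-term, so the transverse axis is vertical; a² = 16, b² = 20.
c² = a² + b² = 36, so c = 6.
e = c/a = 6/4 = 3/2.

e = 3/2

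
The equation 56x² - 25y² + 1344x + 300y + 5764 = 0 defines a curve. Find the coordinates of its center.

56(x² + 24x) -25(y² - 12y) = -5764
Complete the square: 56(x + 12)² -25(y - 6)² = -5764 + 8064 - 900 = 1400
Divide by 1400: (x + 12)²/25 - (y - 6)²/56 = 1
Hyperbola with center (-12, 6).

(-12, 6)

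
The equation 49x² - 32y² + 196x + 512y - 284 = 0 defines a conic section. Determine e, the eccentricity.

49(x² + 4x) -32(y² - 16y) = 284
Completing the square gives 49(x + 2)² -32(y - 8)² = 284 + 196 - 2048 = -1568.
Divide by -1568: (y - 8)²/49 - (x + 2)²/32 = 1
Hyperbola, center (-2, 8), transverse axis vertical; a² = 49, b² = 32.
c² = a² + b² = 81, so c = 9.
e = c/a = 9/7.

e = 9/7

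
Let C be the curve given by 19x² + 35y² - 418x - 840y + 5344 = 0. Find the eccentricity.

e = 4√35/35

19(x² - 22x) + 35(y² - 24y) = -5344
Complete the square in x and y: 19(x - 11)² + 35(y - 12)² = -5344 + 2299 + 5040 = 1995
Divide through by 1995 to get (x - 11)²/105 + (y - 12)²/57 = 1.
Ellipse, center (11, 12), major axis horizontal; a² = 105, b² = 57.
c² = a² - b² = 48, so c = 4√3.
e = c/a = 4√3/√105 = 4√35/35.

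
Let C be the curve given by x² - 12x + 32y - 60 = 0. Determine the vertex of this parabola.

(6, 3)

Only x is squared. Complete the square in x: (x - 6)² = -32(y - 3).
Vertex (6, 3); 4p = -32 so p = -8. Opens down.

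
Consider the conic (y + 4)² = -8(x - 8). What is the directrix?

Vertex (8, -4); 4p = -8 so p = -2. Opens left.
Directrix is the vertical line x = h − p = 8 − (-2) = 10.

x = 10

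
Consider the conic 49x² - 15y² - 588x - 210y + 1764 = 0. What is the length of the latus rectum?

Group the x- and y-terms: 49(x² - 12x) -15(y² + 14y) = -1764
Complete the square in x and y: 49(x - 6)² -15(y + 7)² = -1764 + 1764 - 735 = -735
Dividing both sides by -735: (y + 7)²/49 - (x - 6)²/15 = 1
Hyperbola, center (6, -7), transverse axis vertical; a² = 49, b² = 15.
Latus rectum length = 2b²/a = 2·15/7 = 30/7.

30/7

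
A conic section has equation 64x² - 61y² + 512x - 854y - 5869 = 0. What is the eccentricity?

Group: 64(x² + 8x) -61(y² + 14y) = 5869
Complete the square in x and y: 64(x + 4)² -61(y + 7)² = 5869 + 1024 - 2989 = 3904
Dividing both sides by 3904: (x + 4)²/61 - (y + 7)²/64 = 1
Hyperbola, center (-4, -7), transverse axis horizontal; a² = 61, b² = 64.
c² = a² + b² = 125, so c = 5√5.
e = c/a = 5√5/√61 = 5√305/61.

e = 5√305/61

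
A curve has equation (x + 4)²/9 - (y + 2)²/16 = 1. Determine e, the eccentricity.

e = 5/3

Center (-4, -2). The positive term is the x-term, so the transverse axis is horizontal; a² = 9, b² = 16.
c² = a² + b² = 25, so c = 5.
e = c/a = 5/3.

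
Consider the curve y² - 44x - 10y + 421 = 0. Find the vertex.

Only y is squared. Complete the square in y: (y - 5)² = 44(x - 9).
Vertex (9, 5); 4p = 44 so p = 11. Opens right.

(9, 5)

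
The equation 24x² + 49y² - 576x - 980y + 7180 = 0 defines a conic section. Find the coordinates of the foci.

(7, 10) and (17, 10)

Rearranging, 24(x² - 24x) + 49(y² - 20y) = -7180.
Complete the square in x and y: 24(x - 12)² + 49(y - 10)² = -7180 + 3456 + 4900 = 1176
Divide by 1176: (x - 12)²/49 + (y - 10)²/24 = 1
Ellipse, center (12, 10), major axis horizontal; a² = 49, b² = 24.
c² = a² - b² = 49 - 24 = 25, so c = 5.
Foci lie on the horizontal axis through the center: (h ± c, k).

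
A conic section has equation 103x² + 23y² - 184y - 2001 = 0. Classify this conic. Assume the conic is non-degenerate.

No xy term. Coefficients of x² and y² are A = 103, C = 23.
A and C have the same sign but A ≠ C ⇒ ellipse.

ellipse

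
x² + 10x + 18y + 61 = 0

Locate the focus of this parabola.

(-5, -13/2)

Only x is squared. Complete the square in x: (x + 5)² = -18(y + 2).
Vertex (-5, -2); 4p = -18 so p = -9/2. Opens down.
Focus is p units from the vertex along the axis: (h, k + p).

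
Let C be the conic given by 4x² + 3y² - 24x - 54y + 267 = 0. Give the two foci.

4(x² - 6x) + 3(y² - 18y) = -267
4(x - 3)² + 3(y - 9)² = -267 + 36 + 243 = 12
Divide by 12: (x - 3)²/3 + (y - 9)²/4 = 1
Ellipse, center (3, 9), major axis vertical; a² = 4, b² = 3.
c² = a² - b² = 4 - 3 = 1, so c = 1.
Foci lie on the vertical axis through the center: (h, k ± c).

(3, 8) and (3, 10)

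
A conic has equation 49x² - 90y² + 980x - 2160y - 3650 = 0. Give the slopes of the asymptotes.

7√10/30 and -7√10/30

Group: 49(x² + 20x) -90(y² + 24y) = 3650
49(x + 10)² -90(y + 12)² = 3650 + 4900 - 12960 = -4410
Dividing both sides by -4410: (y + 12)²/49 - (x + 10)²/90 = 1
Hyperbola, center (-10, -12), transverse axis vertical; a² = 49, b² = 90.
For a vertical hyperbola the asymptotes have slope ±a/b.
Here that is ±7/3√10 = ±7√10/30.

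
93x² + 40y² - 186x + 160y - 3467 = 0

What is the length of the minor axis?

Rearranging, 93(x² - 2x) + 40(y² + 4y) = 3467.
93(x - 1)² + 40(y + 2)² = 3467 + 93 + 160 = 3720
Divide by 3720: (x - 1)²/40 + (y + 2)²/93 = 1
Ellipse, center (1, -2), major axis vertical; a² = 93, b² = 40.
b² = 40 so b = 2√10; the minor axis has length 2b = 4√10.

4√10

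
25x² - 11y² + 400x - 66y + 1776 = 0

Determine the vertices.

25(x² + 16x) -11(y² + 6y) = -1776
Complete the square in x and y: 25(x + 8)² -11(y + 3)² = -1776 + 1600 - 99 = -275
Divide through by -275 to get (y + 3)²/25 - (x + 8)²/11 = 1.
Hyperbola, center (-8, -3), transverse axis vertical; a² = 25, b² = 11.
a = 5. Vertices at (h, k ± a).

(-8, -8) and (-8, 2)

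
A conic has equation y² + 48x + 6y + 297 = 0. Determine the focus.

Only y is squared. Complete the square in y: (y + 3)² = -48(x + 6).
Vertex (-6, -3); 4p = -48 so p = -12. Opens left.
Focus is p units from the vertex along the axis: (h + p, k).

(-18, -3)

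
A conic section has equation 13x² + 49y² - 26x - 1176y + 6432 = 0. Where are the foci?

(-5, 12) and (7, 12)

Group the x- and y-terms: 13(x² - 2x) + 49(y² - 24y) = -6432
Complete the square: 13(x - 1)² + 49(y - 12)² = -6432 + 13 + 7056 = 637
Divide by 637: (x - 1)²/49 + (y - 12)²/13 = 1
Ellipse, center (1, 12), major axis horizontal; a² = 49, b² = 13.
c² = a² - b² = 49 - 13 = 36, so c = 6.
Foci lie on the horizontal axis through the center: (h ± c, k).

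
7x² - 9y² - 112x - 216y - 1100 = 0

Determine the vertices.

Collect terms: 7(x² - 16x) -9(y² + 24y) = 1100
Completing the square gives 7(x - 8)² -9(y + 12)² = 1100 + 448 - 1296 = 252.
Dividing both sides by 252: (x - 8)²/36 - (y + 12)²/28 = 1
Hyperbola, center (8, -12), transverse axis horizontal; a² = 36, b² = 28.
a = 6. Vertices at (h ± a, k).

(2, -12) and (14, -12)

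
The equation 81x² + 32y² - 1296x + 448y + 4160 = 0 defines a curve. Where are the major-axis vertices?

(8, -16) and (8, 2)

Group the x- and y-terms: 81(x² - 16x) + 32(y² + 14y) = -4160
Complete the square: 81(x - 8)² + 32(y + 7)² = -4160 + 5184 + 1568 = 2592
Dividing both sides by 2592: (x - 8)²/32 + (y + 7)²/81 = 1
Ellipse, center (8, -7), major axis vertical; a² = 81, b² = 32.
a = 9. Vertices at (h, k ± a).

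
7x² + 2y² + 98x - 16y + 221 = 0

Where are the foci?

Group the x- and y-terms: 7(x² + 14x) + 2(y² - 8y) = -221
Complete the square: 7(x + 7)² + 2(y - 4)² = -221 + 343 + 32 = 154
Dividing both sides by 154: (x + 7)²/22 + (y - 4)²/77 = 1
Ellipse, center (-7, 4), major axis vertical; a² = 77, b² = 22.
c² = a² - b² = 77 - 22 = 55, so c = √55.
Foci lie on the vertical axis through the center: (h, k ± c).

(-7, 4 - √55) and (-7, 4 + √55)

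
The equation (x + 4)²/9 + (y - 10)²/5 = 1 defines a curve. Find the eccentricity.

e = 2/3

Center (-4, 10). The larger denominator 9 sits under the x-term, so the major axis is horizontal; a² = 9, b² = 5.
c² = a² - b² = 4, so c = 2.
e = c/a = 2/3.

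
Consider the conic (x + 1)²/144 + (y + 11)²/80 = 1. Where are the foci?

(-9, -11) and (7, -11)

Center (-1, -11). The larger denominator 144 sits under the x-term, so the major axis is horizontal; a² = 144, b² = 80.
c² = a² - b² = 144 - 80 = 64, so c = 8.
Foci lie on the horizontal axis through the center: (h ± c, k).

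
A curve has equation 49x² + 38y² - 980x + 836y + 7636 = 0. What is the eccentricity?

e = √11/7

Group: 49(x² - 20x) + 38(y² + 22y) = -7636
Complete the square: 49(x - 10)² + 38(y + 11)² = -7636 + 4900 + 4598 = 1862
Divide by 1862: (x - 10)²/38 + (y + 11)²/49 = 1
Ellipse, center (10, -11), major axis vertical; a² = 49, b² = 38.
c² = a² - b² = 11, so c = √11.
e = c/a = √11/7.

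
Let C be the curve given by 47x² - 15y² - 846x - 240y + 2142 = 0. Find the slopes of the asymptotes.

√705/15 and -√705/15

Group the x- and y-terms: 47(x² - 18x) -15(y² + 16y) = -2142
Completing the square gives 47(x - 9)² -15(y + 8)² = -2142 + 3807 - 960 = 705.
Divide by 705: (x - 9)²/15 - (y + 8)²/47 = 1
Hyperbola, center (9, -8), transverse axis horizontal; a² = 15, b² = 47.
For a horizontal hyperbola the asymptotes have slope ±b/a.
Here that is ±√47/√15 = ±√705/15.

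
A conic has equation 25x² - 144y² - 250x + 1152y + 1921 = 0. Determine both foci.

Group: 25(x² - 10x) -144(y² - 8y) = -1921
25(x - 5)² -144(y - 4)² = -1921 + 625 - 2304 = -3600
Divide through by -3600 to get (y - 4)²/25 - (x - 5)²/144 = 1.
Hyperbola, center (5, 4), transverse axis vertical; a² = 25, b² = 144.
c² = a² + b² = 25 + 144 = 169, so c = 13.
Foci lie on the vertical axis through the center: (h, k ± c).

(5, -9) and (5, 17)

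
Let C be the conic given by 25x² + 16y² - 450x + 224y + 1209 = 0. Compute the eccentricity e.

e = 3/5

Group: 25(x² - 18x) + 16(y² + 14y) = -1209
Complete the square in x and y: 25(x - 9)² + 16(y + 7)² = -1209 + 2025 + 784 = 1600
Divide by 1600: (x - 9)²/64 + (y + 7)²/100 = 1
Ellipse, center (9, -7), major axis vertical; a² = 100, b² = 64.
c² = a² - b² = 36, so c = 6.
e = c/a = 6/10 = 3/5.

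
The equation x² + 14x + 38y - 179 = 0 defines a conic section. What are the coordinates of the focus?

Only x is squared. Complete the square in x: (x + 7)² = -38(y - 6).
Vertex (-7, 6); 4p = -38 so p = -19/2. Opens down.
Focus is p units from the vertex along the axis: (h, k + p).

(-7, -7/2)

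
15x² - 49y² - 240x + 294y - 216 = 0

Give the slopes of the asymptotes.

Rearranging, 15(x² - 16x) -49(y² - 6y) = 216.
Complete the square: 15(x - 8)² -49(y - 3)² = 216 + 960 - 441 = 735
Divide by 735: (x - 8)²/49 - (y - 3)²/15 = 1
Hyperbola, center (8, 3), transverse axis horizontal; a² = 49, b² = 15.
For a horizontal hyperbola the asymptotes have slope ±b/a.
Here that is ±√15/7.

√15/7 and -√15/7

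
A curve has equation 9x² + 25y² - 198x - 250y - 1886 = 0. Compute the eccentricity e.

Rearranging, 9(x² - 22x) + 25(y² - 10y) = 1886.
9(x - 11)² + 25(y - 5)² = 1886 + 1089 + 625 = 3600
Dividing both sides by 3600: (x - 11)²/400 + (y - 5)²/144 = 1
Ellipse, center (11, 5), major axis horizontal; a² = 400, b² = 144.
c² = a² - b² = 256, so c = 16.
e = c/a = 16/20 = 4/5.

e = 4/5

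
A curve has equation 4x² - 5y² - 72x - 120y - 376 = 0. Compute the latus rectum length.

Collect terms: 4(x² - 18x) -5(y² + 24y) = 376
Complete the square in x and y: 4(x - 9)² -5(y + 12)² = 376 + 324 - 720 = -20
Divide by -20: (y + 12)²/4 - (x - 9)²/5 = 1
Hyperbola, center (9, -12), transverse axis vertical; a² = 4, b² = 5.
Latus rectum length = 2b²/a = 2·5/2 = 5.

5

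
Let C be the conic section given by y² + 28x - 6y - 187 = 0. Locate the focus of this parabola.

Only y is squared. Complete the square in y: (y - 3)² = -28(x - 7).
Vertex (7, 3); 4p = -28 so p = -7. Opens left.
Focus is p units from the vertex along the axis: (h + p, k).

(0, 3)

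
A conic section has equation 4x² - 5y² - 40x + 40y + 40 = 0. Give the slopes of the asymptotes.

2√5/5 and -2√5/5

Rearranging, 4(x² - 10x) -5(y² - 8y) = -40.
Completing the square gives 4(x - 5)² -5(y - 4)² = -40 + 100 - 80 = -20.
Divide through by -20 to get (y - 4)²/4 - (x - 5)²/5 = 1.
Hyperbola, center (5, 4), transverse axis vertical; a² = 4, b² = 5.
For a vertical hyperbola the asymptotes have slope ±a/b.
Here that is ±2/√5 = ±2√5/5.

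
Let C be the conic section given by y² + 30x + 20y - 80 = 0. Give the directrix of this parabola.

x = 27/2

Only y is squared. Complete the square in y: (y + 10)² = -30(x - 6).
Vertex (6, -10); 4p = -30 so p = -15/2. Opens left.
Directrix is the vertical line x = h − p = 6 − (-15/2) = 27/2.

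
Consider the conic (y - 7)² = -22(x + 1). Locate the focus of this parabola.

Vertex (-1, 7); 4p = -22 so p = -11/2. Opens left.
Focus is p units from the vertex along the axis: (h + p, k).

(-13/2, 7)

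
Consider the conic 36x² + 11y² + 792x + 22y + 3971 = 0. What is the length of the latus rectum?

Rearranging, 36(x² + 22x) + 11(y² + 2y) = -3971.
Complete the square: 36(x + 11)² + 11(y + 1)² = -3971 + 4356 + 11 = 396
Divide through by 396 to get (x + 11)²/11 + (y + 1)²/36 = 1.
Ellipse, center (-11, -1), major axis vertical; a² = 36, b² = 11.
Latus rectum length = 2b²/a = 2·11/6 = 11/3.

11/3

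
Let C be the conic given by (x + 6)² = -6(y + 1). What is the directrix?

y = 1/2

Vertex (-6, -1); 4p = -6 so p = -3/2. Opens down.
Directrix is the horizontal line y = k − p = -1 − (-3/2) = 1/2.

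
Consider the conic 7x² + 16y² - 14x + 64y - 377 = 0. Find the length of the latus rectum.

7

7(x² - 2x) + 16(y² + 4y) = 377
Complete the square in x and y: 7(x - 1)² + 16(y + 2)² = 377 + 7 + 64 = 448
Divide by 448: (x - 1)²/64 + (y + 2)²/28 = 1
Ellipse, center (1, -2), major axis horizontal; a² = 64, b² = 28.
Latus rectum length = 2b²/a = 2·28/8 = 7.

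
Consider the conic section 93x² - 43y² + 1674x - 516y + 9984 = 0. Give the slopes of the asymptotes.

Group: 93(x² + 18x) -43(y² + 12y) = -9984
Complete the square in x and y: 93(x + 9)² -43(y + 6)² = -9984 + 7533 - 1548 = -3999
Divide through by -3999 to get (y + 6)²/93 - (x + 9)²/43 = 1.
Hyperbola, center (-9, -6), transverse axis vertical; a² = 93, b² = 43.
For a vertical hyperbola the asymptotes have slope ±a/b.
Here that is ±√93/√43 = ±√3999/43.

√3999/43 and -√3999/43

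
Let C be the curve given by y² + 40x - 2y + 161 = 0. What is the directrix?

x = 6

Only y is squared. Complete the square in y: (y - 1)² = -40(x + 4).
Vertex (-4, 1); 4p = -40 so p = -10. Opens left.
Directrix is the vertical line x = h − p = -4 − (-10) = 6.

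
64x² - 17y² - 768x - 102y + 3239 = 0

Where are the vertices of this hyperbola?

(6, -11) and (6, 5)

Group: 64(x² - 12x) -17(y² + 6y) = -3239
Complete the square in x and y: 64(x - 6)² -17(y + 3)² = -3239 + 2304 - 153 = -1088
Divide by -1088: (y + 3)²/64 - (x - 6)²/17 = 1
Hyperbola, center (6, -3), transverse axis vertical; a² = 64, b² = 17.
a = 8. Vertices at (h, k ± a).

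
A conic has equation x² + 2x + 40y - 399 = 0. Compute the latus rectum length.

Only x is squared. Complete the square in x: (x + 1)² = -40(y - 10).
Vertex (-1, 10); 4p = -40 so p = -10. Opens down.
Latus rectum length = |4p| = 40.

40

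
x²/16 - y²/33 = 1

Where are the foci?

(-7, 0) and (7, 0)

Center (0, 0). The positive term is the x-term, so the transverse axis is horizontal; a² = 16, b² = 33.
c² = a² + b² = 16 + 33 = 49, so c = 7.
Foci lie on the horizontal axis through the center: (h ± c, k).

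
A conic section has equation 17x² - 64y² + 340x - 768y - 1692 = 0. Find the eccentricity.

Group: 17(x² + 20x) -64(y² + 12y) = 1692
Complete the square: 17(x + 10)² -64(y + 6)² = 1692 + 1700 - 2304 = 1088
Dividing both sides by 1088: (x + 10)²/64 - (y + 6)²/17 = 1
Hyperbola, center (-10, -6), transverse axis horizontal; a² = 64, b² = 17.
c² = a² + b² = 81, so c = 9.
e = c/a = 9/8.

e = 9/8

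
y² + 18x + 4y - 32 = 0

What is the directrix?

Only y is squared. Complete the square in y: (y + 2)² = -18(x - 2).
Vertex (2, -2); 4p = -18 so p = -9/2. Opens left.
Directrix is the vertical line x = h − p = 2 − (-9/2) = 13/2.

x = 13/2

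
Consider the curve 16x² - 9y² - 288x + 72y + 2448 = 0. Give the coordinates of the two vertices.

(9, -8) and (9, 16)

Group: 16(x² - 18x) -9(y² - 8y) = -2448
Completing the square gives 16(x - 9)² -9(y - 4)² = -2448 + 1296 - 144 = -1296.
Divide through by -1296 to get (y - 4)²/144 - (x - 9)²/81 = 1.
Hyperbola, center (9, 4), transverse axis vertical; a² = 144, b² = 81.
a = 12. Vertices at (h, k ± a).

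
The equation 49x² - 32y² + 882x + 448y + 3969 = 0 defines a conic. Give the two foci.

(-9, -2) and (-9, 16)

Collect terms: 49(x² + 18x) -32(y² - 14y) = -3969
Complete the square: 49(x + 9)² -32(y - 7)² = -3969 + 3969 - 1568 = -1568
Divide by -1568: (y - 7)²/49 - (x + 9)²/32 = 1
Hyperbola, center (-9, 7), transverse axis vertical; a² = 49, b² = 32.
c² = a² + b² = 49 + 32 = 81, so c = 9.
Foci lie on the vertical axis through the center: (h, k ± c).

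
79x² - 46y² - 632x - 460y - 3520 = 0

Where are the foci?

Group: 79(x² - 8x) -46(y² + 10y) = 3520
Complete the square in x and y: 79(x - 4)² -46(y + 5)² = 3520 + 1264 - 1150 = 3634
Divide by 3634: (x - 4)²/46 - (y + 5)²/79 = 1
Hyperbola, center (4, -5), transverse axis horizontal; a² = 46, b² = 79.
c² = a² + b² = 46 + 79 = 125, so c = 5√5.
Foci lie on the horizontal axis through the center: (h ± c, k).

(4 - 5√5, -5) and (4 + 5√5, -5)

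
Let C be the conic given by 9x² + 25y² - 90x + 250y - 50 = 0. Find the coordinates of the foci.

Group the x- and y-terms: 9(x² - 10x) + 25(y² + 10y) = 50
Complete the square in x and y: 9(x - 5)² + 25(y + 5)² = 50 + 225 + 625 = 900
Divide through by 900 to get (x - 5)²/100 + (y + 5)²/36 = 1.
Ellipse, center (5, -5), major axis horizontal; a² = 100, b² = 36.
c² = a² - b² = 100 - 36 = 64, so c = 8.
Foci lie on the horizontal axis through the center: (h ± c, k).

(-3, -5) and (13, -5)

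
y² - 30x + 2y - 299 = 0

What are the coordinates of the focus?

Only y is squared. Complete the square in y: (y + 1)² = 30(x + 10).
Vertex (-10, -1); 4p = 30 so p = 15/2. Opens right.
Focus is p units from the vertex along the axis: (h + p, k).

(-5/2, -1)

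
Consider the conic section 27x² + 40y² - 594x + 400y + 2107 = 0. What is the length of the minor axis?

Rearranging, 27(x² - 22x) + 40(y² + 10y) = -2107.
27(x - 11)² + 40(y + 5)² = -2107 + 3267 + 1000 = 2160
Dividing both sides by 2160: (x - 11)²/80 + (y + 5)²/54 = 1
Ellipse, center (11, -5), major axis horizontal; a² = 80, b² = 54.
b² = 54 so b = 3√6; the minor axis has length 2b = 6√6.

6√6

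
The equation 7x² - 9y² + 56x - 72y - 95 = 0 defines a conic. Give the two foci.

Rearranging, 7(x² + 8x) -9(y² + 8y) = 95.
Complete the square in x and y: 7(x + 4)² -9(y + 4)² = 95 + 112 - 144 = 63
Divide through by 63 to get (x + 4)²/9 - (y + 4)²/7 = 1.
Hyperbola, center (-4, -4), transverse axis horizontal; a² = 9, b² = 7.
c² = a² + b² = 9 + 7 = 16, so c = 4.
Foci lie on the horizontal axis through the center: (h ± c, k).

(-8, -4) and (0, -4)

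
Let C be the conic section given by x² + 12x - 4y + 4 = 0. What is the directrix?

y = -9

Only x is squared. Complete the square in x: (x + 6)² = 4(y + 8).
Vertex (-6, -8); 4p = 4 so p = 1. Opens up.
Directrix is the horizontal line y = k − p = -8 − (1) = -9.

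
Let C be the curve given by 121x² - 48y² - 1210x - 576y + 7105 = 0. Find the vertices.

Collect terms: 121(x² - 10x) -48(y² + 12y) = -7105
Complete the square: 121(x - 5)² -48(y + 6)² = -7105 + 3025 - 1728 = -5808
Divide by -5808: (y + 6)²/121 - (x - 5)²/48 = 1
Hyperbola, center (5, -6), transverse axis vertical; a² = 121, b² = 48.
a = 11. Vertices at (h, k ± a).

(5, -17) and (5, 5)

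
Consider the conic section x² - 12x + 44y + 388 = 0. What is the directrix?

Only x is squared. Complete the square in x: (x - 6)² = -44(y + 8).
Vertex (6, -8); 4p = -44 so p = -11. Opens down.
Directrix is the horizontal line y = k − p = -8 − (-11) = 3.

y = 3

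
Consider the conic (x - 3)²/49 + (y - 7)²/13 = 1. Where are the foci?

Center (3, 7). The larger denominator 49 sits under the x-term, so the major axis is horizontal; a² = 49, b² = 13.
c² = a² - b² = 49 - 13 = 36, so c = 6.
Foci lie on the horizontal axis through the center: (h ± c, k).

(-3, 7) and (9, 7)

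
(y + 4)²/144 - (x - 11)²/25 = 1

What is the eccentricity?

Center (11, -4). The positive term is the y-term, so the transverse axis is vertical; a² = 144, b² = 25.
c² = a² + b² = 169, so c = 13.
e = c/a = 13/12.

e = 13/12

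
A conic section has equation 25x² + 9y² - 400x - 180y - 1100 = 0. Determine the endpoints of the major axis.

(8, -10) and (8, 30)

Rearranging, 25(x² - 16x) + 9(y² - 20y) = 1100.
Complete the square: 25(x - 8)² + 9(y - 10)² = 1100 + 1600 + 900 = 3600
Dividing both sides by 3600: (x - 8)²/144 + (y - 10)²/400 = 1
Ellipse, center (8, 10), major axis vertical; a² = 400, b² = 144.
a = 20. Vertices at (h, k ± a).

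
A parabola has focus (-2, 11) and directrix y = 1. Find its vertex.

The vertex is the midpoint between the focus and the directrix along the axis of symmetry.
Axis is vertical (directrix is horizontal). Vertex y-coordinate = (11 + 1)/2 = 6; x-coordinate = -2.

(-2, 6)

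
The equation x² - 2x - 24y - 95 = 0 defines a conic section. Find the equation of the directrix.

y = -10

Only x is squared. Complete the square in x: (x - 1)² = 24(y + 4).
Vertex (1, -4); 4p = 24 so p = 6. Opens up.
Directrix is the horizontal line y = k − p = -4 − (6) = -10.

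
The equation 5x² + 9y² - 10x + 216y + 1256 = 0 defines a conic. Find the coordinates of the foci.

Rearranging, 5(x² - 2x) + 9(y² + 24y) = -1256.
Complete the square: 5(x - 1)² + 9(y + 12)² = -1256 + 5 + 1296 = 45
Divide by 45: (x - 1)²/9 + (y + 12)²/5 = 1
Ellipse, center (1, -12), major axis horizontal; a² = 9, b² = 5.
c² = a² - b² = 9 - 5 = 4, so c = 2.
Foci lie on the horizontal axis through the center: (h ± c, k).

(-1, -12) and (3, -12)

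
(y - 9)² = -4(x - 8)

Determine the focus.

(7, 9)

Vertex (8, 9); 4p = -4 so p = -1. Opens left.
Focus is p units from the vertex along the axis: (h + p, k).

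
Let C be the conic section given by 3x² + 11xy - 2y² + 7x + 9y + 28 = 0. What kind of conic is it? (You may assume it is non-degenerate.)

hyperbola

A = 3, B = 11, C = -2.
Discriminant B² − 4AC = 11² − 4·3·(-2) = 145.
B² − 4AC > 0 ⇒ hyperbola.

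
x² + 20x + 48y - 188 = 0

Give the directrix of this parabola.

y = 18

Only x is squared. Complete the square in x: (x + 10)² = -48(y - 6).
Vertex (-10, 6); 4p = -48 so p = -12. Opens down.
Directrix is the horizontal line y = k − p = 6 − (-12) = 18.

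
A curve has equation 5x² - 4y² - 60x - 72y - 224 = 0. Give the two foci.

Collect terms: 5(x² - 12x) -4(y² + 18y) = 224
Completing the square gives 5(x - 6)² -4(y + 9)² = 224 + 180 - 324 = 80.
Divide through by 80 to get (x - 6)²/16 - (y + 9)²/20 = 1.
Hyperbola, center (6, -9), transverse axis horizontal; a² = 16, b² = 20.
c² = a² + b² = 16 + 20 = 36, so c = 6.
Foci lie on the horizontal axis through the center: (h ± c, k).

(0, -9) and (12, -9)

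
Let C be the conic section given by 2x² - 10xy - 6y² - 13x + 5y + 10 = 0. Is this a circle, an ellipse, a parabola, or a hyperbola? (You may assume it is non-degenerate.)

hyperbola

A = 2, B = -10, C = -6.
Discriminant B² − 4AC = (-10)² − 4·2·(-6) = 148.
B² − 4AC > 0 ⇒ hyperbola.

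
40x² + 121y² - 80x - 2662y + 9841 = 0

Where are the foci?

Group: 40(x² - 2x) + 121(y² - 22y) = -9841
40(x - 1)² + 121(y - 11)² = -9841 + 40 + 14641 = 4840
Divide by 4840: (x - 1)²/121 + (y - 11)²/40 = 1
Ellipse, center (1, 11), major axis horizontal; a² = 121, b² = 40.
c² = a² - b² = 121 - 40 = 81, so c = 9.
Foci lie on the horizontal axis through the center: (h ± c, k).

(-8, 11) and (10, 11)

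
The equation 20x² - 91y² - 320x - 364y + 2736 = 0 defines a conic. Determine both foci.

(8, -2 - √111) and (8, -2 + √111)

Group the x- and y-terms: 20(x² - 16x) -91(y² + 4y) = -2736
Completing the square gives 20(x - 8)² -91(y + 2)² = -2736 + 1280 - 364 = -1820.
Divide through by -1820 to get (y + 2)²/20 - (x - 8)²/91 = 1.
Hyperbola, center (8, -2), transverse axis vertical; a² = 20, b² = 91.
c² = a² + b² = 20 + 91 = 111, so c = √111.
Foci lie on the vertical axis through the center: (h, k ± c).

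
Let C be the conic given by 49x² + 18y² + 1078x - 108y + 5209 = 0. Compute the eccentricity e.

Rearranging, 49(x² + 22x) + 18(y² - 6y) = -5209.
Complete the square in x and y: 49(x + 11)² + 18(y - 3)² = -5209 + 5929 + 162 = 882
Divide by 882: (x + 11)²/18 + (y - 3)²/49 = 1
Ellipse, center (-11, 3), major axis vertical; a² = 49, b² = 18.
c² = a² - b² = 31, so c = √31.
e = c/a = √31/7.

e = √31/7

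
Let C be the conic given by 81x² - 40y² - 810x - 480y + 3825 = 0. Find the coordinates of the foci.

Group: 81(x² - 10x) -40(y² + 12y) = -3825
Complete the square in x and y: 81(x - 5)² -40(y + 6)² = -3825 + 2025 - 1440 = -3240
Divide by -3240: (y + 6)²/81 - (x - 5)²/40 = 1
Hyperbola, center (5, -6), transverse axis vertical; a² = 81, b² = 40.
c² = a² + b² = 81 + 40 = 121, so c = 11.
Foci lie on the vertical axis through the center: (h, k ± c).

(5, -17) and (5, 5)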